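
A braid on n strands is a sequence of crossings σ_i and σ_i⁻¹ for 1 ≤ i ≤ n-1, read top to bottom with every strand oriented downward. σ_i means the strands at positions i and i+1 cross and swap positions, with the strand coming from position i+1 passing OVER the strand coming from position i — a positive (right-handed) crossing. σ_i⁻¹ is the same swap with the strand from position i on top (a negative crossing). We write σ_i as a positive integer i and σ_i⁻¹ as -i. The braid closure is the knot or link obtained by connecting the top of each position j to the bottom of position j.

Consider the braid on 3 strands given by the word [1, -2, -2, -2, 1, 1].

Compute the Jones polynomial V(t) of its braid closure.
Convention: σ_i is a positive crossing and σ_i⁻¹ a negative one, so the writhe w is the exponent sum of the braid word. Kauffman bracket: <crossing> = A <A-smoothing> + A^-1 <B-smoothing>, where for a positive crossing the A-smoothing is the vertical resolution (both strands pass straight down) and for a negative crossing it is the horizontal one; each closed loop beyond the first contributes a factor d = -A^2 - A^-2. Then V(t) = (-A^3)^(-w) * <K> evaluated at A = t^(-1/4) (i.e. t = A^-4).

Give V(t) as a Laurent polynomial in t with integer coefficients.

Braid: s1 s2^-1 s2^-1 s2^-1 s1 s1 on 3 strands, 6 crossings.
Writhe w = (#positive) - (#negative) = 3 - 3 = 0.
Enumerate smoothing states for the bracket polynomial. There are 2^6 = 64 states.
For each crossing: s=0 is the vertical smoothing, s=1 horizontal. Crossing k contributes A^(sign_k * (1 - 2*s_k)); loop factor d = -A^2 - A^-2.
Tabulate the states by total A-exponent and number of loops L (A-exp: L × count):
  A^6: L=4 ×1
  A^4: L=3 ×6
  A^2: L=2 ×12, L=4 ×3
  A^0: L=1 ×9, L=3 ×10, L=5 ×1
  A^-2: L=2 ×12, L=4 ×3
  A^-4: L=3 ×6
  A^-6: L=4 ×1
Each group contributes A^e * Σ count * d^(L-1):
Powers of d = -A^2 - A^-2: d^2 = A^4 + 2 + A^-4; d^3 = -A^6 - 3*A^2 - 3*A^-2 - A^-6; d^4 = A^8 + 4*A^4 + 6 + 4*A^-4 + A^-8.
  A^6 * (d^3) = -A^12 - 3*A^8 - 3*A^4 - 1
  A^4 * (6*d^2) = 6*A^8 + 12*A^4 + 6
  A^2 * (12*d + 3*d^3) = -3*A^8 - 21*A^4 - 21 - 3*A^-4
  A^0 * (9 + 10*d^2 + d^4) = A^8 + 14*A^4 + 35 + 14*A^-4 + A^-8
  A^-2 * (12*d + 3*d^3) = -3*A^4 - 21 - 21*A^-4 - 3*A^-8
  A^-4 * (6*d^2) = 6 + 12*A^-4 + 6*A^-8
  A^-6 * (d^3) = -1 - 3*A^-4 - 3*A^-8 - A^-12
Summing the groups: <K> = -A^12 + A^8 - A^4 + 3 - A^-4 + A^-8 - A^-12
Normalise by the writhe: (-A^3)^(-w) = (-A^3)^(0) = 1, so f(A) = 1 * <K> = -A^12 + A^8 - A^4 + 3 - A^-4 + A^-8 - A^-12.
Substitute A = t^(-1/4), i.e. A^e → t^(-e/4): V(t) = -t^3 + t^2 - t + 3 - t^-1 + t^-2 - t^-3

Answer: -t^3 + t^2 - t + 3 - t^-1 + t^-2 - t^-3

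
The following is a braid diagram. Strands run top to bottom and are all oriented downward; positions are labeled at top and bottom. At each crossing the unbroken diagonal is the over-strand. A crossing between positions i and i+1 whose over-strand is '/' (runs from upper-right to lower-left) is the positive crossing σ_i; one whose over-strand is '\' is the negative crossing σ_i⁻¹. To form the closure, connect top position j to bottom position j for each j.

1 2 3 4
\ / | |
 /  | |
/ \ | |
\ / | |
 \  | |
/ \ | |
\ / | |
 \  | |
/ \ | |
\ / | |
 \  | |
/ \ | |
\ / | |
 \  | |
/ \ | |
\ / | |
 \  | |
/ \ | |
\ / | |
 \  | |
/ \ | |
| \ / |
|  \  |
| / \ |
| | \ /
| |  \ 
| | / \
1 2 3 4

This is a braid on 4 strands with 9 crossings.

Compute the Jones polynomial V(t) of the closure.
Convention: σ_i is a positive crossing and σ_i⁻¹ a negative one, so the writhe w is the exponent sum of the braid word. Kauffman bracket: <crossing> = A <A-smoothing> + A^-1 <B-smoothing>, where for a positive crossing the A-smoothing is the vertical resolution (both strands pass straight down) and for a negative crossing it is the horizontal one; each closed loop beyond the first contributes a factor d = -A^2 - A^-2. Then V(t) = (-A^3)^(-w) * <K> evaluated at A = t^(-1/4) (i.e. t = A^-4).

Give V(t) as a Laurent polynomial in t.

Reading the diagram top to bottom ('/'-over between positions i,i+1 = s_i, '\'-over = s_i^-1): braid word = s1 s1^-1 s1^-1 s1^-1 s1^-1 s1^-1 s1^-1 s2^-1 s3^-1.
The presented braid s1 s1^-1 s1^-1 s1^-1 s1^-1 s1^-1 s1^-1 s2^-1 s3^-1 on 4 strands reduces by inverse Markov moves (closure unchanged at each step):
  Destabilize: the word has the form β·s3^-1 where s3^-1 occurs only as the final letter (β ∈ B_3); drop it and the last strand → 3 strands.
  Destabilize: the word has the form β·s2^-1 where s2^-1 occurs only as the final letter (β ∈ B_2); drop it and the last strand → 2 strands.
  Deconjugate: the word is γ·β·γ⁻¹ with γ = s1 (prefix) and γ⁻¹ = s1^-1 (suffix); strip both.
Reduced to β = s1^-1 s1^-1 s1^-1 s1^-1 s1^-1 on 2 strands, 5 crossings.
Compute on β:
Braid: s1^-1 s1^-1 s1^-1 s1^-1 s1^-1 on 2 strands, 5 crossings.
Writhe w = (#positive) - (#negative) = 0 - 5 = -5.
State-sum expansion of <K>. There are 2^5 = 32 states.
Each crossing splits two ways (0=vertical, 1=horizontal). The state's weight is A^(#A-smoothings - #B-smoothings) * d^(loops - 1).
  state 00000: A-exp=-5, loops=2, term = A^-5 * d^1
  state 00001: A-exp=-3, loops=1, term = A^-3 * d^0
  state 00010: A-exp=-3, loops=1, term = A^-3 * d^0
  state 00011: A-exp=-1, loops=2, term = A^-1 * d^1
  state 00100: A-exp=-3, loops=1, term = A^-3 * d^0
  state 00101: A-exp=-1, loops=2, term = A^-1 * d^1
  state 00110: A-exp=-1, loops=2, term = A^-1 * d^1
  state 00111: A-exp=+1, loops=3, term = A^1 * d^2
  state 01000: A-exp=-3, loops=1, term = A^-3 * d^0
  state 01001: A-exp=-1, loops=2, term = A^-1 * d^1
  state 01010: A-exp=-1, loops=2, term = A^-1 * d^1
  state 01011: A-exp=+1, loops=3, term = A^1 * d^2
  state 01100: A-exp=-1, loops=2, term = A^-1 * d^1
  state 01101: A-exp=+1, loops=3, term = A^1 * d^2
  state 01110: A-exp=+1, loops=3, term = A^1 * d^2
  state 01111: A-exp=+3, loops=4, term = A^3 * d^3
  state 10000: A-exp=-3, loops=1, term = A^-3 * d^0
  state 10001: A-exp=-1, loops=2, term = A^-1 * d^1
  state 10010: A-exp=-1, loops=2, term = A^-1 * d^1
  state 10011: A-exp=+1, loops=3, term = A^1 * d^2
  state 10100: A-exp=-1, loops=2, term = A^-1 * d^1
  state 10101: A-exp=+1, loops=3, term = A^1 * d^2
  state 10110: A-exp=+1, loops=3, term = A^1 * d^2
  state 10111: A-exp=+3, loops=4, term = A^3 * d^3
  state 11000: A-exp=-1, loops=2, term = A^-1 * d^1
  state 11001: A-exp=+1, loops=3, term = A^1 * d^2
  state 11010: A-exp=+1, loops=3, term = A^1 * d^2
  state 11011: A-exp=+3, loops=4, term = A^3 * d^3
  state 11100: A-exp=+1, loops=3, term = A^1 * d^2
  state 11101: A-exp=+3, loops=4, term = A^3 * d^3
  state 11110: A-exp=+3, loops=4, term = A^3 * d^3
  state 11111: A-exp=+5, loops=5, term = A^5 * d^4
Collect the terms by A-exponent (count of states per loop number):
Powers of d = -A^2 - A^-2: d^2 = A^4 + 2 + A^-4; d^3 = -A^6 - 3*A^2 - 3*A^-2 - A^-6; d^4 = A^8 + 4*A^4 + 6 + 4*A^-4 + A^-8.
  A^5 * (d^4) = A^13 + 4*A^9 + 6*A^5 + 4*A + A^-3
  A^3 * (5*d^3) = -5*A^9 - 15*A^5 - 15*A - 5*A^-3
  A^1 * (10*d^2) = 10*A^5 + 20*A + 10*A^-3
  A^-1 * (10*d) = -10*A - 10*A^-3
  A^-3 * (5) = 5*A^-3
  A^-5 * (d) = -A^-3 - A^-7
Summing the groups: <K> = A^13 - A^9 + A^5 - A - A^-7
Normalise by the writhe: (-A^3)^(-w) = (-A^3)^(5) = -A^15, so f(A) = -A^15 * <K> = -A^28 + A^24 - A^20 + A^16 + A^8.
Substitute A = t^(-1/4), i.e. A^e → t^(-e/4): V(t) = t^-2 + t^-4 - t^-5 + t^-6 - t^-7

Answer: t^-2 + t^-4 - t^-5 + t^-6 - t^-7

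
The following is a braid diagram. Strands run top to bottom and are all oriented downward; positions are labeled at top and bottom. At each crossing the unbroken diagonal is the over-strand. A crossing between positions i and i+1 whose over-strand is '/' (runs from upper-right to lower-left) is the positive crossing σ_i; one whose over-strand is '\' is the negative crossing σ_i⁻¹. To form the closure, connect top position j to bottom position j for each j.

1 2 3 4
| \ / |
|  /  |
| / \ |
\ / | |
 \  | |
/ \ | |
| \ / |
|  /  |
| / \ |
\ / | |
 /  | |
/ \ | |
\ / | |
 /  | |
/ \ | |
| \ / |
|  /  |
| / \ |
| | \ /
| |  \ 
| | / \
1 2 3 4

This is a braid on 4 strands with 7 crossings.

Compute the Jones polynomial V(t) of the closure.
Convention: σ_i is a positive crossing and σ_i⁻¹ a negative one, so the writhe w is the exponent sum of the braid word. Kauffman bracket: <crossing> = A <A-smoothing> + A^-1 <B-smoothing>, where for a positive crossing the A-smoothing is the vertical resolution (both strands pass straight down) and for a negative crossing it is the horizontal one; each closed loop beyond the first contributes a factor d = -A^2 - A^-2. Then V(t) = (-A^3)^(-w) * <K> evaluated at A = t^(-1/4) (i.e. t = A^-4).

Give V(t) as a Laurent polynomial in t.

Reading the diagram top to bottom ('/'-over between positions i,i+1 = s_i, '\'-over = s_i^-1): braid word = s2 s1^-1 s2 s1 s1 s2 s3^-1.
The presented braid s2 s1^-1 s2 s1 s1 s2 s3^-1 on 4 strands reduces by inverse Markov moves (closure unchanged at each step):
  Destabilize: the word has the form β·s3^-1 where s3^-1 occurs only as the final letter (β ∈ B_3); drop it and the last strand → 3 strands.
Reduced to β = s2 s1^-1 s2 s1 s1 s2 on 3 strands, 6 crossings.
Compute on β:
Braid: s2 s1^-1 s2 s1 s1 s2 on 3 strands, 6 crossings.
Writhe w = (#positive) - (#negative) = 5 - 1 = 4.
State-sum expansion of <K>. There are 2^6 = 64 states.
Smooth each crossing (0=||, 1=⌣⌢); contribution A^(Σ sign_k(1-2s_k)) * d^(L-1).
Tabulate the states by total A-exponent and number of loops L (A-exp: L × count):
  A^6: L=2 ×1
  A^4: L=1 ×3, L=3 ×3
  A^2: L=2 ×14, L=4 ×1
  A^0: L=1 ×10, L=3 ×10
  A^-2: L=2 ×13, L=4 ×2
  A^-4: L=3 ×6
  A^-6: L=4 ×1
Each group contributes A^e * Σ count * d^(L-1):
Powers of d = -A^2 - A^-2: d^2 = A^4 + 2 + A^-4; d^3 = -A^6 - 3*A^2 - 3*A^-2 - A^-6.
  A^6 * (d) = -A^8 - A^4
  A^4 * (3 + 3*d^2) = 3*A^8 + 9*A^4 + 3
  A^2 * (14*d + d^3) = -A^8 - 17*A^4 - 17 - A^-4
  A^0 * (10 + 10*d^2) = 10*A^4 + 30 + 10*A^-4
  A^-2 * (13*d + 2*d^3) = -2*A^4 - 19 - 19*A^-4 - 2*A^-8
  A^-4 * (6*d^2) = 6 + 12*A^-4 + 6*A^-8
  A^-6 * (d^3) = -1 - 3*A^-4 - 3*A^-8 - A^-12
Summing the groups: <K> = A^8 - A^4 + 2 - A^-4 + A^-8 - A^-12
Normalise by the writhe: (-A^3)^(-w) = (-A^3)^(-4) = A^-12, so f(A) = A^-12 * <K> = A^-4 - A^-8 + 2*A^-12 - A^-16 + A^-20 - A^-24.
Substitute A = t^(-1/4), i.e. A^e → t^(-e/4): V(t) = -t^6 + t^5 - t^4 + 2*t^3 - t^2 + t

Answer: -t^6 + t^5 - t^4 + 2*t^3 - t^2 + t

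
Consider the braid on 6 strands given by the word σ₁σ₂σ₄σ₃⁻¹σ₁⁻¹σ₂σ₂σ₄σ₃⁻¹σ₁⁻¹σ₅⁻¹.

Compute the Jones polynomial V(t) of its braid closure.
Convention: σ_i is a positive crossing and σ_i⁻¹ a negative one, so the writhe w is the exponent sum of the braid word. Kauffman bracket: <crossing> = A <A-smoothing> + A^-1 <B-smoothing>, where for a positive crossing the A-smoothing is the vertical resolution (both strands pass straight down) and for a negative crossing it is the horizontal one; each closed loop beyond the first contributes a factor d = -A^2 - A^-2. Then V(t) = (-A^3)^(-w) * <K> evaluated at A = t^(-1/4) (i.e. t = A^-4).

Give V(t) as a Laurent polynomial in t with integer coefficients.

The presented braid s1 s2 s4 s3^-1 s1^-1 s2 s2 s4 s3^-1 s1^-1 s5^-1 on 6 strands reduces by inverse Markov moves (closure unchanged at each step):
  Destabilize: the word has the form β·s5^-1 where s5^-1 occurs only as the final letter (β ∈ B_5); drop it and the last strand → 5 strands.
  Deconjugate: the word is γ·β·γ⁻¹ with γ = s1 (prefix) and γ⁻¹ = s1^-1 (suffix); strip both.
Reduced to β = s2 s4 s3^-1 s1^-1 s2 s2 s4 s3^-1 on 5 strands, 8 crossings.
Compute on β:
Braid: s2 s4 s3^-1 s1^-1 s2 s2 s4 s3^-1 on 5 strands, 8 crossings.
Writhe w = (#positive) - (#negative) = 5 - 3 = 2.
Enumerate smoothing states for the bracket polynomial. There are 2^8 = 256 states.
Each crossing splits two ways (0=vertical, 1=horizontal). The state's weight is A^(#A-smoothings - #B-smoothings) * d^(loops - 1).
Tabulate the states by total A-exponent and number of loops L (A-exp: L × count):
  A^8: L=4 ×1
  A^6: L=3 ×7, L=5 ×1
  A^4: L=2 ×19, L=4 ×9
  A^2: L=1 ×19, L=3 ×35, L=5 ×2
  A^0: L=2 ×48, L=4 ×22
  A^-2: L=3 ×49, L=5 ×7
  A^-4: L=4 ×27, L=6 ×1
  A^-6: L=5 ×8
  A^-8: L=6 ×1
Each group contributes A^e * Σ count * d^(L-1):
Powers of d = -A^2 - A^-2: d^2 = A^4 + 2 + A^-4; d^3 = -A^6 - 3*A^2 - 3*A^-2 - A^-6; d^4 = A^8 + 4*A^4 + 6 + 4*A^-4 + A^-8; d^5 = -A^10 - 5*A^6 - 10*A^2 - 10*A^-2 - 5*A^-6 - A^-10.
  A^8 * (d^3) = -A^14 - 3*A^10 - 3*A^6 - A^2
  A^6 * (7*d^2 + d^4) = A^14 + 11*A^10 + 20*A^6 + 11*A^2 + A^-2
  A^4 * (19*d + 9*d^3) = -9*A^10 - 46*A^6 - 46*A^2 - 9*A^-2
  A^2 * (19 + 35*d^2 + 2*d^4) = 2*A^10 + 43*A^6 + 101*A^2 + 43*A^-2 + 2*A^-6
  A^0 * (48*d + 22*d^3) = -22*A^6 - 114*A^2 - 114*A^-2 - 22*A^-6
  A^-2 * (49*d^2 + 7*d^4) = 7*A^6 + 77*A^2 + 140*A^-2 + 77*A^-6 + 7*A^-10
  A^-4 * (27*d^3 + d^5) = -A^6 - 32*A^2 - 91*A^-2 - 91*A^-6 - 32*A^-10 - A^-14
  A^-6 * (8*d^4) = 8*A^2 + 32*A^-2 + 48*A^-6 + 32*A^-10 + 8*A^-14
  A^-8 * (d^5) = -A^2 - 5*A^-2 - 10*A^-6 - 10*A^-10 - 5*A^-14 - A^-18
Summing the groups: <K> = A^10 - 2*A^6 + 3*A^2 - 3*A^-2 + 4*A^-6 - 3*A^-10 + 2*A^-14 - A^-18
Normalise by the writhe: (-A^3)^(-w) = (-A^3)^(-2) = A^-6, so f(A) = A^-6 * <K> = A^4 - 2 + 3*A^-4 - 3*A^-8 + 4*A^-12 - 3*A^-16 + 2*A^-20 - A^-24.
Substitute A = t^(-1/4), i.e. A^e → t^(-e/4): V(t) = -t^6 + 2*t^5 - 3*t^4 + 4*t^3 - 3*t^2 + 3*t - 2 + t^-1

Answer: -t^6 + 2*t^5 - 3*t^4 + 4*t^3 - 3*t^2 + 3*t - 2 + t^-1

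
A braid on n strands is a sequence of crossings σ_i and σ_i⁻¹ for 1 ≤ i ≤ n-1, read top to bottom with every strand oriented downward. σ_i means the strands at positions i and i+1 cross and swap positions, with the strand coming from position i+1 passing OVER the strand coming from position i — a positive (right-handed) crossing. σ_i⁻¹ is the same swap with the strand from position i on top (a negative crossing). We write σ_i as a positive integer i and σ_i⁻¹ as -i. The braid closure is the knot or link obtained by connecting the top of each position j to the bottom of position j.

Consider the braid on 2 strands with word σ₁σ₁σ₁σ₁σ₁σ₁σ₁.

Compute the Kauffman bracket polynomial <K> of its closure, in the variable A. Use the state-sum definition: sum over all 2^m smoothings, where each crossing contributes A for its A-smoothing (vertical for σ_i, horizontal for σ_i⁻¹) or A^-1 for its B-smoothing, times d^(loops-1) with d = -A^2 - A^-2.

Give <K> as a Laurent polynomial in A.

-A^9 - A + A^-3 - A^-7 + A^-11 - A^-15 + A^-19

Derivation:
Braid: s1 s1 s1 s1 s1 s1 s1 on 2 strands, 7 crossings.
Writhe w = (#positive) - (#negative) = 7 - 0 = 7.
Computing the Kauffman bracket via state sum. There are 2^7 = 128 states.
For each crossing: s=0 is the vertical smoothing, s=1 horizontal. Crossing k contributes A^(sign_k * (1 - 2*s_k)); loop factor d = -A^2 - A^-2.
Tabulate the states by total A-exponent and number of loops L (A-exp: L × count):
  A^7: L=2 ×1
  A^5: L=1 ×7
  A^3: L=2 ×21
  A^1: L=3 ×35
  A^-1: L=4 ×35
  A^-3: L=5 ×21
  A^-5: L=6 ×7
  A^-7: L=7 ×1
Each group contributes A^e * Σ count * d^(L-1):
Powers of d = -A^2 - A^-2: d^2 = A^4 + 2 + A^-4; d^3 = -A^6 - 3*A^2 - 3*A^-2 - A^-6; d^4 = A^8 + 4*A^4 + 6 + 4*A^-4 + A^-8; d^5 = -A^10 - 5*A^6 - 10*A^2 - 10*A^-2 - 5*A^-6 - A^-10; d^6 = A^12 + 6*A^8 + 15*A^4 + 20 + 15*A^-4 + 6*A^-8 + A^-12.
  A^7 * (d) = -A^9 - A^5
  A^5 * (7) = 7*A^5
  A^3 * (21*d) = -21*A^5 - 21*A
  A^1 * (35*d^2) = 35*A^5 + 70*A + 35*A^-3
  A^-1 * (35*d^3) = -35*A^5 - 105*A - 105*A^-3 - 35*A^-7
  A^-3 * (21*d^4) = 21*A^5 + 84*A + 126*A^-3 + 84*A^-7 + 21*A^-11
  A^-5 * (7*d^5) = -7*A^5 - 35*A - 70*A^-3 - 70*A^-7 - 35*A^-11 - 7*A^-15
  A^-7 * (d^6) = A^5 + 6*A + 15*A^-3 + 20*A^-7 + 15*A^-11 + 6*A^-15 + A^-19
Summing the groups: <K> = -A^9 - A + A^-3 - A^-7 + A^-11 - A^-15 + A^-19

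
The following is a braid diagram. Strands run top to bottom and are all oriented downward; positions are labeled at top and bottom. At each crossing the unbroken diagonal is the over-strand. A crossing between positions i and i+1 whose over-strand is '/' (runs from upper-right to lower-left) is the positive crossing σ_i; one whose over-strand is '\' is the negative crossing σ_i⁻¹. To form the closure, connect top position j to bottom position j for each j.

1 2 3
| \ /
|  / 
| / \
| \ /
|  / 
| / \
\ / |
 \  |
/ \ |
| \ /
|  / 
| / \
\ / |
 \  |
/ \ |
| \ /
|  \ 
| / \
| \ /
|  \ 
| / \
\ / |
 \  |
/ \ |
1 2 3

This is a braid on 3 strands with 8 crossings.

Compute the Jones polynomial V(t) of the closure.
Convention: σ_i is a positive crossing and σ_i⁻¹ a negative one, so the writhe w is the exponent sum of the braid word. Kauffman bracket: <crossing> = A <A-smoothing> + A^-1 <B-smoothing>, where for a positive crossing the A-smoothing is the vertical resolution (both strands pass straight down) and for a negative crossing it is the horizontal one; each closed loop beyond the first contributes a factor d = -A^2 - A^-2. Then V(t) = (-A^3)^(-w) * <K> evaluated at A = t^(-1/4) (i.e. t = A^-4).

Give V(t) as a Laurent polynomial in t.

Reading the diagram top to bottom ('/'-over between positions i,i+1 = s_i, '\'-over = s_i^-1): braid word = s2 s2 s1^-1 s2 s1^-1 s2^-1 s2^-1 s1^-1.
Braid: s2 s2 s1^-1 s2 s1^-1 s2^-1 s2^-1 s1^-1 on 3 strands, 8 crossings.
Writhe w = (#positive) - (#negative) = 3 - 5 = -2.
Computing the Kauffman bracket via state sum. There are 2^8 = 256 states.
For each crossing: s=0 is the vertical smoothing, s=1 horizontal. Crossing k contributes A^(sign_k * (1 - 2*s_k)); loop factor d = -A^2 - A^-2.
Tabulate the states by total A-exponent and number of loops L (A-exp: L × count):
  A^8: L=4 ×1
  A^6: L=3 ×8
  A^4: L=2 ×23, L=4 ×5
  A^2: L=1 ×22, L=3 ×33, L=5 ×1
  A^0: L=2 ×52, L=4 ×18
  A^-2: L=1 ×13, L=3 ×37, L=5 ×6
  A^-4: L=2 ×14, L=4 ×13, L=6 ×1
  A^-6: L=3 ×6, L=5 ×2
  A^-8: L=4 ×1
Each group contributes A^e * Σ count * d^(L-1):
Powers of d = -A^2 - A^-2: d^2 = A^4 + 2 + A^-4; d^3 = -A^6 - 3*A^2 - 3*A^-2 - A^-6; d^4 = A^8 + 4*A^4 + 6 + 4*A^-4 + A^-8; d^5 = -A^10 - 5*A^6 - 10*A^2 - 10*A^-2 - 5*A^-6 - A^-10.
  A^8 * (d^3) = -A^14 - 3*A^10 - 3*A^6 - A^2
  A^6 * (8*d^2) = 8*A^10 + 16*A^6 + 8*A^2
  A^4 * (23*d + 5*d^3) = -5*A^10 - 38*A^6 - 38*A^2 - 5*A^-2
  A^2 * (22 + 33*d^2 + d^4) = A^10 + 37*A^6 + 94*A^2 + 37*A^-2 + A^-6
  A^0 * (52*d + 18*d^3) = -18*A^6 - 106*A^2 - 106*A^-2 - 18*A^-6
  A^-2 * (13 + 37*d^2 + 6*d^4) = 6*A^6 + 61*A^2 + 123*A^-2 + 61*A^-6 + 6*A^-10
  A^-4 * (14*d + 13*d^3 + d^5) = -A^6 - 18*A^2 - 63*A^-2 - 63*A^-6 - 18*A^-10 - A^-14
  A^-6 * (6*d^2 + 2*d^4) = 2*A^2 + 14*A^-2 + 24*A^-6 + 14*A^-10 + 2*A^-14
  A^-8 * (d^3) = -A^-2 - 3*A^-6 - 3*A^-10 - A^-14
Summing the groups: <K> = -A^14 + A^10 - A^6 + 2*A^2 - A^-2 + 2*A^-6 - A^-10
Normalise by the writhe: (-A^3)^(-w) = (-A^3)^(2) = A^6, so f(A) = A^6 * <K> = -A^20 + A^16 - A^12 + 2*A^8 - A^4 + 2 - A^-4.
Substitute A = t^(-1/4), i.e. A^e → t^(-e/4): V(t) = -t + 2 - t^-1 + 2*t^-2 - t^-3 + t^-4 - t^-5

Answer: -t + 2 - t^-1 + 2*t^-2 - t^-3 + t^-4 - t^-5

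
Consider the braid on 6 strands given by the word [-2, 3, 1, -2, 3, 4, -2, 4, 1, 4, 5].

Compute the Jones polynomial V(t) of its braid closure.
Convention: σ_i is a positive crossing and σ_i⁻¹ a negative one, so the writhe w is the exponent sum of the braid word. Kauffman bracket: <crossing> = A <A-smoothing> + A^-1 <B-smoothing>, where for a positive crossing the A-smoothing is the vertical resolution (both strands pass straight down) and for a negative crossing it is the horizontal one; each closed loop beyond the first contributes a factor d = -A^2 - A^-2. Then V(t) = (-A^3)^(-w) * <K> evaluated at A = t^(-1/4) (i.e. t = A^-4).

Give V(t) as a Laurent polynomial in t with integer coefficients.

The presented braid s2^-1 s3 s1 s2^-1 s3 s4 s2^-1 s4 s1 s4 s5 on 6 strands reduces by inverse Markov moves (closure unchanged at each step):
  Destabilize: the word has the form β·s5 where s5 occurs only as the final letter (β ∈ B_5); drop it and the last strand → 5 strands.
Reduced to β = s2^-1 s3 s1 s2^-1 s3 s4 s2^-1 s4 s1 s4 on 5 strands, 10 crossings.
Compute on β:
Braid: s2^-1 s3 s1 s2^-1 s3 s4 s2^-1 s4 s1 s4 on 5 strands, 10 crossings.
Writhe w = (#positive) - (#negative) = 7 - 3 = 4.
Enumerate smoothing states for the bracket polynomial. There are 2^10 = 1024 states.
Each crossing splits two ways (0=vertical, 1=horizontal). The state's weight is A^(#A-smoothings - #B-smoothings) * d^(loops - 1).
Tabulate the states by total A-exponent and number of loops L (A-exp: L × count):
  A^10: L=6 ×1
  A^8: L=5 ×10
  A^6: L=4 ×42, L=6 ×3
  A^4: L=3 ×95, L=5 ×24, L=7 ×1
  A^2: L=2 ×117, L=4 ×86, L=6 ×7
  A^0: L=1 ×63, L=3 ×157, L=5 ×32
  A^-2: L=2 ×120, L=4 ×87, L=6 ×3
  A^-4: L=3 ×99, L=5 ×21
  A^-6: L=4 ×43, L=6 ×2
  A^-8: L=5 ×10
  A^-10: L=6 ×1
Each group contributes A^e * Σ count * d^(L-1):
Powers of d = -A^2 - A^-2: d^2 = A^4 + 2 + A^-4; d^3 = -A^6 - 3*A^2 - 3*A^-2 - A^-6; d^4 = A^8 + 4*A^4 + 6 + 4*A^-4 + A^-8; d^5 = -A^10 - 5*A^6 - 10*A^2 - 10*A^-2 - 5*A^-6 - A^-10; d^6 = A^12 + 6*A^8 + 15*A^4 + 20 + 15*A^-4 + 6*A^-8 + A^-12.
  A^10 * (d^5) = -A^20 - 5*A^16 - 10*A^12 - 10*A^8 - 5*A^4 - 1
  A^8 * (10*d^4) = 10*A^16 + 40*A^12 + 60*A^8 + 40*A^4 + 10
  A^6 * (42*d^3 + 3*d^5) = -3*A^16 - 57*A^12 - 156*A^8 - 156*A^4 - 57 - 3*A^-4
  A^4 * (95*d^2 + 24*d^4 + d^6) = A^16 + 30*A^12 + 206*A^8 + 354*A^4 + 206 + 30*A^-4 + A^-8
  A^2 * (117*d + 86*d^3 + 7*d^5) = -7*A^12 - 121*A^8 - 445*A^4 - 445 - 121*A^-4 - 7*A^-8
  A^0 * (63 + 157*d^2 + 32*d^4) = 32*A^8 + 285*A^4 + 569 + 285*A^-4 + 32*A^-8
  A^-2 * (120*d + 87*d^3 + 3*d^5) = -3*A^8 - 102*A^4 - 411 - 411*A^-4 - 102*A^-8 - 3*A^-12
  A^-4 * (99*d^2 + 21*d^4) = 21*A^4 + 183 + 324*A^-4 + 183*A^-8 + 21*A^-12
  A^-6 * (43*d^3 + 2*d^5) = -2*A^4 - 53 - 149*A^-4 - 149*A^-8 - 53*A^-12 - 2*A^-16
  A^-8 * (10*d^4) = 10 + 40*A^-4 + 60*A^-8 + 40*A^-12 + 10*A^-16
  A^-10 * (d^5) = -1 - 5*A^-4 - 10*A^-8 - 10*A^-12 - 5*A^-16 - A^-20
Summing the groups: <K> = -A^20 + 3*A^16 - 4*A^12 + 8*A^8 - 10*A^4 + 10 - 10*A^-4 + 8*A^-8 - 5*A^-12 + 3*A^-16 - A^-20
Normalise by the writhe: (-A^3)^(-w) = (-A^3)^(-4) = A^-12, so f(A) = A^-12 * <K> = -A^8 + 3*A^4 - 4 + 8*A^-4 - 10*A^-8 + 10*A^-12 - 10*A^-16 + 8*A^-20 - 5*A^-24 + 3*A^-28 - A^-32.
Substitute A = t^(-1/4), i.e. A^e → t^(-e/4): V(t) = -t^8 + 3*t^7 - 5*t^6 + 8*t^5 - 10*t^4 + 10*t^3 - 10*t^2 + 8*t - 4 + 3*t^-1 - t^-2

Answer: -t^8 + 3*t^7 - 5*t^6 + 8*t^5 - 10*t^4 + 10*t^3 - 10*t^2 + 8*t - 4 + 3*t^-1 - t^-2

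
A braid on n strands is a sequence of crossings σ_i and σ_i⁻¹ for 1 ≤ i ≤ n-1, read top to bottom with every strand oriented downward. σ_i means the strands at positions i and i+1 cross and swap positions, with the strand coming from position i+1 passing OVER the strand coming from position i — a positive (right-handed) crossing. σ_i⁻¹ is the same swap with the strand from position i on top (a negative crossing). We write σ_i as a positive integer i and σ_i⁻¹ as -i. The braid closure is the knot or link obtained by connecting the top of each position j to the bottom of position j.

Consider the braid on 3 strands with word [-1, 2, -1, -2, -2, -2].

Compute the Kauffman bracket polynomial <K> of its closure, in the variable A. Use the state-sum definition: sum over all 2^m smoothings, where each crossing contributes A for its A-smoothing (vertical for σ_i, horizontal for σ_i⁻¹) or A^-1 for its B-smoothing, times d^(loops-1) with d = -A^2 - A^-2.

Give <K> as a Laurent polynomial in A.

-A^12 + A^8 - A^4 + 2 - A^-4 + A^-8

Derivation:
Braid: s1^-1 s2 s1^-1 s2^-1 s2^-1 s2^-1 on 3 strands, 6 crossings.
Writhe w = (#positive) - (#negative) = 1 - 5 = -4.
Enumerate smoothing states for the bracket polynomial. There are 2^6 = 64 states.
Smooth each crossing (0=||, 1=⌣⌢); contribution A^(Σ sign_k(1-2s_k)) * d^(L-1).
Tabulate the states by total A-exponent and number of loops L (A-exp: L × count):
  A^6: L=4 ×1
  A^4: L=3 ×6
  A^2: L=2 ×12, L=4 ×3
  A^0: L=1 ×9, L=3 ×10, L=5 ×1
  A^-2: L=2 ×12, L=4 ×3
  A^-4: L=1 ×2, L=3 ×4
  A^-6: L=2 ×1
Each group contributes A^e * Σ count * d^(L-1):
Powers of d = -A^2 - A^-2: d^2 = A^4 + 2 + A^-4; d^3 = -A^6 - 3*A^2 - 3*A^-2 - A^-6; d^4 = A^8 + 4*A^4 + 6 + 4*A^-4 + A^-8.
  A^6 * (d^3) = -A^12 - 3*A^8 - 3*A^4 - 1
  A^4 * (6*d^2) = 6*A^8 + 12*A^4 + 6
  A^2 * (12*d + 3*d^3) = -3*A^8 - 21*A^4 - 21 - 3*A^-4
  A^0 * (9 + 10*d^2 + d^4) = A^8 + 14*A^4 + 35 + 14*A^-4 + A^-8
  A^-2 * (12*d + 3*d^3) = -3*A^4 - 21 - 21*A^-4 - 3*A^-8
  A^-4 * (2 + 4*d^2) = 4 + 10*A^-4 + 4*A^-8
  A^-6 * (d) = -A^-4 - A^-8
Summing the groups: <K> = -A^12 + A^8 - A^4 + 2 - A^-4 + A^-8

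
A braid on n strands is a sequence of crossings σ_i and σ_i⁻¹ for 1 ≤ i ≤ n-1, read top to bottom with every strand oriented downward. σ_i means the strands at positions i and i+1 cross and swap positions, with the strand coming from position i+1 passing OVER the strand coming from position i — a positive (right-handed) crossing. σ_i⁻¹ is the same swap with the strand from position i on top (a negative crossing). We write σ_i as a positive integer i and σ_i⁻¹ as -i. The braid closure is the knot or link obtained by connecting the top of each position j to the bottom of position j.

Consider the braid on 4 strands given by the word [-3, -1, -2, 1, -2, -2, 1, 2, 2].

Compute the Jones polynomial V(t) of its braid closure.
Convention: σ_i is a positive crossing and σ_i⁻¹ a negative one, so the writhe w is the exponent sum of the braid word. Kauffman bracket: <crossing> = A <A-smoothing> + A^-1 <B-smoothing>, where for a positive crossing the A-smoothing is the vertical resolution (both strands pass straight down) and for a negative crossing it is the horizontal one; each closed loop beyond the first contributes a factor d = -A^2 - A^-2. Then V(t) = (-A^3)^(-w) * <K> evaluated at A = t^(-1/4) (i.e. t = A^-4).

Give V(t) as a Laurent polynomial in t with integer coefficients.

Braid: s3^-1 s1^-1 s2^-1 s1 s2^-1 s2^-1 s1 s2 s2 on 4 strands, 9 crossings.
Writhe w = (#positive) - (#negative) = 4 - 5 = -1.
Enumerate smoothing states for the bracket polynomial. There are 2^9 = 512 states.
Smooth each crossing (0=||, 1=⌣⌢); contribution A^(Σ sign_k(1-2s_k)) * d^(L-1).
Tabulate the states by total A-exponent and number of loops L (A-exp: L × count):
  A^9: L=3 ×1
  A^7: L=2 ×4, L=4 ×5
  A^5: L=1 ×5, L=3 ×24, L=5 ×7
  A^3: L=2 ×42, L=4 ×38, L=6 ×4
  A^1: L=1 ×22, L=3 ×79, L=5 ×24, L=7 ×1
  A^-1: L=2 ×64, L=4 ×56, L=6 ×6
  A^-3: L=1 ×8, L=3 ×62, L=5 ×14
  A^-5: L=2 ×14, L=4 ×22
  A^-7: L=3 ×7, L=5 ×2
  A^-9: L=4 ×1
Each group contributes A^e * Σ count * d^(L-1):
Powers of d = -A^2 - A^-2: d^2 = A^4 + 2 + A^-4; d^3 = -A^6 - 3*A^2 - 3*A^-2 - A^-6; d^4 = A^8 + 4*A^4 + 6 + 4*A^-4 + A^-8; d^5 = -A^10 - 5*A^6 - 10*A^2 - 10*A^-2 - 5*A^-6 - A^-10; d^6 = A^12 + 6*A^8 + 15*A^4 + 20 + 15*A^-4 + 6*A^-8 + A^-12.
  A^9 * (d^2) = A^13 + 2*A^9 + A^5
  A^7 * (4*d + 5*d^3) = -5*A^13 - 19*A^9 - 19*A^5 - 5*A
  A^5 * (5 + 24*d^2 + 7*d^4) = 7*A^13 + 52*A^9 + 95*A^5 + 52*A + 7*A^-3
  A^3 * (42*d + 38*d^3 + 4*d^5) = -4*A^13 - 58*A^9 - 196*A^5 - 196*A - 58*A^-3 - 4*A^-7
  A^1 * (22 + 79*d^2 + 24*d^4 + d^6) = A^13 + 30*A^9 + 190*A^5 + 344*A + 190*A^-3 + 30*A^-7 + A^-11
  A^-1 * (64*d + 56*d^3 + 6*d^5) = -6*A^9 - 86*A^5 - 292*A - 292*A^-3 - 86*A^-7 - 6*A^-11
  A^-3 * (8 + 62*d^2 + 14*d^4) = 14*A^5 + 118*A + 216*A^-3 + 118*A^-7 + 14*A^-11
  A^-5 * (14*d + 22*d^3) = -22*A - 80*A^-3 - 80*A^-7 - 22*A^-11
  A^-7 * (7*d^2 + 2*d^4) = 2*A + 15*A^-3 + 26*A^-7 + 15*A^-11 + 2*A^-15
  A^-9 * (d^3) = -A^-3 - 3*A^-7 - 3*A^-11 - A^-15
Summing the groups: <K> = A^9 - A^5 + A - 3*A^-3 + A^-7 - A^-11 + A^-15
Normalise by the writhe: (-A^3)^(-w) = (-A^3)^(1) = -A^3, so f(A) = -A^3 * <K> = -A^12 + A^8 - A^4 + 3 - A^-4 + A^-8 - A^-12.
Substitute A = t^(-1/4), i.e. A^e → t^(-e/4): V(t) = -t^3 + t^2 - t + 3 - t^-1 + t^-2 - t^-3

Answer: -t^3 + t^2 - t + 3 - t^-1 + t^-2 - t^-3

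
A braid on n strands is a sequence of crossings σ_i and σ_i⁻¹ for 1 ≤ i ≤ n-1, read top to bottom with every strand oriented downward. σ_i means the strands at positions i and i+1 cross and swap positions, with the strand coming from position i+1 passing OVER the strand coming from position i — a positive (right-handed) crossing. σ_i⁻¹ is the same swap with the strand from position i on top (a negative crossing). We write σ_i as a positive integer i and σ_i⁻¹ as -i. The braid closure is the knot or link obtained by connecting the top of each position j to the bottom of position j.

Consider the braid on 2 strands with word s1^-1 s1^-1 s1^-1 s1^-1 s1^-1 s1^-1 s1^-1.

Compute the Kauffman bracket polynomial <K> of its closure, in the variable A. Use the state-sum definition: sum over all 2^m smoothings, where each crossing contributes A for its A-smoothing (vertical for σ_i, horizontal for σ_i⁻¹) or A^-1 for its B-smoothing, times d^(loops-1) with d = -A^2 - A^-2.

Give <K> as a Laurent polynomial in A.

A^19 - A^15 + A^11 - A^7 + A^3 - A^-1 - A^-9

Derivation:
Braid: s1^-1 s1^-1 s1^-1 s1^-1 s1^-1 s1^-1 s1^-1 on 2 strands, 7 crossings.
Writhe w = (#positive) - (#negative) = 0 - 7 = -7.
Enumerate smoothing states for the bracket polynomial. There are 2^7 = 128 states.
For each crossing: s=0 is the vertical smoothing, s=1 horizontal. Crossing k contributes A^(sign_k * (1 - 2*s_k)); loop factor d = -A^2 - A^-2.
Tabulate the states by total A-exponent and number of loops L (A-exp: L × count):
  A^7: L=7 ×1
  A^5: L=6 ×7
  A^3: L=5 ×21
  A^1: L=4 ×35
  A^-1: L=3 ×35
  A^-3: L=2 ×21
  A^-5: L=1 ×7
  A^-7: L=2 ×1
Each group contributes A^e * Σ count * d^(L-1):
Powers of d = -A^2 - A^-2: d^2 = A^4 + 2 + A^-4; d^3 = -A^6 - 3*A^2 - 3*A^-2 - A^-6; d^4 = A^8 + 4*A^4 + 6 + 4*A^-4 + A^-8; d^5 = -A^10 - 5*A^6 - 10*A^2 - 10*A^-2 - 5*A^-6 - A^-10; d^6 = A^12 + 6*A^8 + 15*A^4 + 20 + 15*A^-4 + 6*A^-8 + A^-12.
  A^7 * (d^6) = A^19 + 6*A^15 + 15*A^11 + 20*A^7 + 15*A^3 + 6*A^-1 + A^-5
  A^5 * (7*d^5) = -7*A^15 - 35*A^11 - 70*A^7 - 70*A^3 - 35*A^-1 - 7*A^-5
  A^3 * (21*d^4) = 21*A^11 + 84*A^7 + 126*A^3 + 84*A^-1 + 21*A^-5
  A^1 * (35*d^3) = -35*A^7 - 105*A^3 - 105*A^-1 - 35*A^-5
  A^-1 * (35*d^2) = 35*A^3 + 70*A^-1 + 35*A^-5
  A^-3 * (21*d) = -21*A^-1 - 21*A^-5
  A^-5 * (7) = 7*A^-5
  A^-7 * (d) = -A^-5 - A^-9
Summing the groups: <K> = A^19 - A^15 + A^11 - A^7 + A^3 - A^-1 - A^-9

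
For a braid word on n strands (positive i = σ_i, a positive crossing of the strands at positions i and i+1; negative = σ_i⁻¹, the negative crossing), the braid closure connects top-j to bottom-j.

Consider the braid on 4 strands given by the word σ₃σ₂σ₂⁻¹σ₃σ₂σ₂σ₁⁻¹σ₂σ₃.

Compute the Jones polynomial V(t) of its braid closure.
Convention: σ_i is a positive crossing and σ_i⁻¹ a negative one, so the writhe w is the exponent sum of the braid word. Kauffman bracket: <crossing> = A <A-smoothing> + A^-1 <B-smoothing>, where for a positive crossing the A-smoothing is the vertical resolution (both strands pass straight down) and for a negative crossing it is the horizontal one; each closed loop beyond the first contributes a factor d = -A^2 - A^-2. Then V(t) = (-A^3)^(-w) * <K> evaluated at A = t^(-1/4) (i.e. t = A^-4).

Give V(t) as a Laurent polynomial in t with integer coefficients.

t^8 - 2*t^7 + t^6 - 2*t^5 + 2*t^4 + t^2

Derivation:
First cancel adjacent σ_i σ_i⁻¹ pairs (Reidemeister II — same braid, same closure): s3 s2 s2^-1 s3 s2 s2 s1^-1 s2 s3 → s3 s3 s2 s2 s1^-1 s2 s3.
Braid: s3 s3 s2 s2 s1^-1 s2 s3 on 4 strands, 7 crossings.
Writhe w = (#positive) - (#negative) = 6 - 1 = 5.
Enumerate smoothing states for the bracket polynomial. There are 2^7 = 128 states.
Each crossing splits two ways (0=vertical, 1=horizontal). The state's weight is A^(#A-smoothings - #B-smoothings) * d^(loops - 1).
Tabulate the states by total A-exponent and number of loops L (A-exp: L × count):
  A^7: L=3 ×1
  A^5: L=2 ×6, L=4 ×1
  A^3: L=1 ×9, L=3 ×12
  A^1: L=2 ×27, L=4 ×8
  A^-1: L=3 ×33, L=5 ×2
  A^-3: L=4 ×21
  A^-5: L=5 ×7
  A^-7: L=6 ×1
Each group contributes A^e * Σ count * d^(L-1):
Powers of d = -A^2 - A^-2: d^2 = A^4 + 2 + A^-4; d^3 = -A^6 - 3*A^2 - 3*A^-2 - A^-6; d^4 = A^8 + 4*A^4 + 6 + 4*A^-4 + A^-8; d^5 = -A^10 - 5*A^6 - 10*A^2 - 10*A^-2 - 5*A^-6 - A^-10.
  A^7 * (d^2) = A^11 + 2*A^7 + A^3
  A^5 * (6*d + d^3) = -A^11 - 9*A^7 - 9*A^3 - A^-1
  A^3 * (9 + 12*d^2) = 12*A^7 + 33*A^3 + 12*A^-1
  A^1 * (27*d + 8*d^3) = -8*A^7 - 51*A^3 - 51*A^-1 - 8*A^-5
  A^-1 * (33*d^2 + 2*d^4) = 2*A^7 + 41*A^3 + 78*A^-1 + 41*A^-5 + 2*A^-9
  A^-3 * (21*d^3) = -21*A^3 - 63*A^-1 - 63*A^-5 - 21*A^-9
  A^-5 * (7*d^4) = 7*A^3 + 28*A^-1 + 42*A^-5 + 28*A^-9 + 7*A^-13
  A^-7 * (d^5) = -A^3 - 5*A^-1 - 10*A^-5 - 10*A^-9 - 5*A^-13 - A^-17
Summing the groups: <K> = -A^7 - 2*A^-1 + 2*A^-5 - A^-9 + 2*A^-13 - A^-17
Normalise by the writhe: (-A^3)^(-w) = (-A^3)^(-5) = -A^-15, so f(A) = -A^-15 * <K> = A^-8 + 2*A^-16 - 2*A^-20 + A^-24 - 2*A^-28 + A^-32.
Substitute A = t^(-1/4), i.e. A^e → t^(-e/4): V(t) = t^8 - 2*t^7 + t^6 - 2*t^5 + 2*t^4 + t^2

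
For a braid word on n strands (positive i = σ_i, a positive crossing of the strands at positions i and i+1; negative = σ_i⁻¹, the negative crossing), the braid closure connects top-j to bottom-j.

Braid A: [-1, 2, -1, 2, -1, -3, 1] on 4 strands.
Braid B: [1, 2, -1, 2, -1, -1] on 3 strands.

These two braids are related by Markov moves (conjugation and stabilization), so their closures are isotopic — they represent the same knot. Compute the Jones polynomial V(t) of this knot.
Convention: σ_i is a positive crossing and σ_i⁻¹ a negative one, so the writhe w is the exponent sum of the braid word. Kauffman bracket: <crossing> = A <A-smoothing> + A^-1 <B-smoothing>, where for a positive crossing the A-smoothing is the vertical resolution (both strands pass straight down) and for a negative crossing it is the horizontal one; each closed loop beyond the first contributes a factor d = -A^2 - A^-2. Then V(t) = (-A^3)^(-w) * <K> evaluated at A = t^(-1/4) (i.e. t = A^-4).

t^2 - t + 1 - t^-1 + t^-2

Derivation:
Markov-equivalent braids have isotopic closures, hence identical knot invariants. Strip the Markov moves from each word to reach a common short braid β, then compute V(t) once on β.
Braid A: s1^-1 s2 s1^-1 s2 s1^-1 s3^-1 s1 on 4 strands reduces by inverse Markov moves (closure unchanged at each step):
  Deconjugate: the word is γ·β·γ⁻¹ with γ = s1^-1 (prefix) and γ⁻¹ = s1 (suffix); strip both.
  Destabilize: the word has the form β·s3^-1 where s3^-1 occurs only as the final letter (β ∈ B_3); drop it and the last strand → 3 strands.
Reduced to β = s2 s1^-1 s2 s1^-1 on 3 strands, 4 crossings.
Braid B: s1 s2 s1^-1 s2 s1^-1 s1^-1 on 3 strands reduces by inverse Markov moves (closure unchanged at each step):
  Deconjugate: the word is γ·β·γ⁻¹ with γ = s1 (prefix) and γ⁻¹ = s1^-1 (suffix); strip both.
Reduced to β = s2 s1^-1 s2 s1^-1 on 3 strands, 4 crossings.
Both give the same β = s2 s1^-1 s2 s1^-1 on 3 strands, so one state sum suffices:
Braid: s2 s1^-1 s2 s1^-1 on 3 strands, 4 crossings.
Writhe w = (#positive) - (#negative) = 2 - 2 = 0.
Computing the Kauffman bracket via state sum. There are 2^4 = 16 states.
For each crossing: s=0 is the vertical smoothing, s=1 horizontal. Crossing k contributes A^(sign_k * (1 - 2*s_k)); loop factor d = -A^2 - A^-2.
  state 0000: A-exp=+0, loops=3, term = A^0 * d^2
  state 0001: A-exp=+2, loops=2, term = A^2 * d^1
  state 0010: A-exp=-2, loops=2, term = A^-2 * d^1
  state 0011: A-exp=+0, loops=1, term = A^0 * d^0
  state 0100: A-exp=+2, loops=2, term = A^2 * d^1
  state 0101: A-exp=+4, loops=3, term = A^4 * d^2
  state 0110: A-exp=+0, loops=1, term = A^0 * d^0
  state 0111: A-exp=+2, loops=2, term = A^2 * d^1
  state 1000: A-exp=-2, loops=2, term = A^-2 * d^1
  state 1001: A-exp=+0, loops=1, term = A^0 * d^0
  state 1010: A-exp=-4, loops=3, term = A^-4 * d^2
  state 1011: A-exp=-2, loops=2, term = A^-2 * d^1
  state 1100: A-exp=+0, loops=1, term = A^0 * d^0
  state 1101: A-exp=+2, loops=2, term = A^2 * d^1
  state 1110: A-exp=-2, loops=2, term = A^-2 * d^1
  state 1111: A-exp=+0, loops=1, term = A^0 * d^0
Collect the terms by A-exponent (count of states per loop number):
Powers of d = -A^2 - A^-2: d^2 = A^4 + 2 + A^-4.
  A^4 * (d^2) = A^8 + 2*A^4 + 1
  A^2 * (4*d) = -4*A^4 - 4
  A^0 * (5 + d^2) = A^4 + 7 + A^-4
  A^-2 * (4*d) = -4 - 4*A^-4
  A^-4 * (d^2) = 1 + 2*A^-4 + A^-8
Summing the groups: <K> = A^8 - A^4 + 1 - A^-4 + A^-8
Normalise by the writhe: (-A^3)^(-w) = (-A^3)^(0) = 1, so f(A) = 1 * <K> = A^8 - A^4 + 1 - A^-4 + A^-8.
Substitute A = t^(-1/4), i.e. A^e → t^(-e/4): V(t) = t^2 - t + 1 - t^-1 + t^-2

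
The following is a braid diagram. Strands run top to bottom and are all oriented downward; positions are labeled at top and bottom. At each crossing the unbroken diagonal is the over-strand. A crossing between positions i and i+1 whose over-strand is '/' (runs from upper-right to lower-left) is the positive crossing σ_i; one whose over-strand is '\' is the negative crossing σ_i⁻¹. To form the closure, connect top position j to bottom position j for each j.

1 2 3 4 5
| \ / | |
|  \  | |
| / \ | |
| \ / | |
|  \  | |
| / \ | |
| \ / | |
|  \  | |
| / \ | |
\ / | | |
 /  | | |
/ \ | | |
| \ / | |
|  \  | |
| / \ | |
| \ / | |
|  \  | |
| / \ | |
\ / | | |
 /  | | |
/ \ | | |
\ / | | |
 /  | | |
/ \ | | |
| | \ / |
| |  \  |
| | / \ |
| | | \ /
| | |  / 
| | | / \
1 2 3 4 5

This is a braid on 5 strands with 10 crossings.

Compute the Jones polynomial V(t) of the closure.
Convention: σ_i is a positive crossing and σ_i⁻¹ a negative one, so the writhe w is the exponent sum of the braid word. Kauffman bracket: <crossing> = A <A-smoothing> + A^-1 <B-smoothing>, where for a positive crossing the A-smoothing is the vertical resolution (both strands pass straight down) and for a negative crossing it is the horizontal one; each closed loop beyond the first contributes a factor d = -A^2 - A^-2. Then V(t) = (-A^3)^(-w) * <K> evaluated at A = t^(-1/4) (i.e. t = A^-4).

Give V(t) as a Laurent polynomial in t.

-t^2 + 2*t - 3 + 5*t^-1 - 4*t^-2 + 5*t^-3 - 4*t^-4 + 2*t^-5 - t^-6

Derivation:
Reading the diagram top to bottom ('/'-over between positions i,i+1 = s_i, '\'-over = s_i^-1): braid word = s2^-1 s2^-1 s2^-1 s1 s2^-1 s2^-1 s1 s1 s3^-1 s4.
The presented braid s2^-1 s2^-1 s2^-1 s1 s2^-1 s2^-1 s1 s1 s3^-1 s4 on 5 strands reduces by inverse Markov moves (closure unchanged at each step):
  Destabilize: the word has the form β·s4 where s4 occurs only as the final letter (β ∈ B_4); drop it and the last strand → 4 strands.
  Destabilize: the word has the form β·s3^-1 where s3^-1 occurs only as the final letter (β ∈ B_3); drop it and the last strand → 3 strands.
Reduced to β = s2^-1 s2^-1 s2^-1 s1 s2^-1 s2^-1 s1 s1 on 3 strands, 8 crossings.
Compute on β:
Braid: s2^-1 s2^-1 s2^-1 s1 s2^-1 s2^-1 s1 s1 on 3 strands, 8 crossings.
Writhe w = (#positive) - (#negative) = 3 - 5 = -2.
Enumerate smoothing states for the bracket polynomial. There are 2^8 = 256 states.
Each crossing splits two ways (0=vertical, 1=horizontal). The state's weight is A^(#A-smoothings - #B-smoothings) * d^(loops - 1).
Tabulate the states by total A-exponent and number of loops L (A-exp: L × count):
  A^8: L=6 ×1
  A^6: L=5 ×8
  A^4: L=4 ×27, L=6 ×1
  A^2: L=3 ×50, L=5 ×6
  A^0: L=2 ×53, L=4 ×17
  A^-2: L=1 ×27, L=3 ×28, L=5 ×1
  A^-4: L=2 ×24, L=4 ×4
  A^-6: L=3 ×8
  A^-8: L=4 ×1
Each group contributes A^e * Σ count * d^(L-1):
Powers of d = -A^2 - A^-2: d^2 = A^4 + 2 + A^-4; d^3 = -A^6 - 3*A^2 - 3*A^-2 - A^-6; d^4 = A^8 + 4*A^4 + 6 + 4*A^-4 + A^-8; d^5 = -A^10 - 5*A^6 - 10*A^2 - 10*A^-2 - 5*A^-6 - A^-10.
  A^8 * (d^5) = -A^18 - 5*A^14 - 10*A^10 - 10*A^6 - 5*A^2 - A^-2
  A^6 * (8*d^4) = 8*A^14 + 32*A^10 + 48*A^6 + 32*A^2 + 8*A^-2
  A^4 * (27*d^3 + d^5) = -A^14 - 32*A^10 - 91*A^6 - 91*A^2 - 32*A^-2 - A^-6
  A^2 * (50*d^2 + 6*d^4) = 6*A^10 + 74*A^6 + 136*A^2 + 74*A^-2 + 6*A^-6
  A^0 * (53*d + 17*d^3) = -17*A^6 - 104*A^2 - 104*A^-2 - 17*A^-6
  A^-2 * (27 + 28*d^2 + d^4) = A^6 + 32*A^2 + 89*A^-2 + 32*A^-6 + A^-10
  A^-4 * (24*d + 4*d^3) = -4*A^2 - 36*A^-2 - 36*A^-6 - 4*A^-10
  A^-6 * (8*d^2) = 8*A^-2 + 16*A^-6 + 8*A^-10
  A^-8 * (d^3) = -A^-2 - 3*A^-6 - 3*A^-10 - A^-14
Summing the groups: <K> = -A^18 + 2*A^14 - 4*A^10 + 5*A^6 - 4*A^2 + 5*A^-2 - 3*A^-6 + 2*A^-10 - A^-14
Normalise by the writhe: (-A^3)^(-w) = (-A^3)^(2) = A^6, so f(A) = A^6 * <K> = -A^24 + 2*A^20 - 4*A^16 + 5*A^12 - 4*A^8 + 5*A^4 - 3 + 2*A^-4 - A^-8.
Substitute A = t^(-1/4), i.e. A^e → t^(-e/4): V(t) = -t^2 + 2*t - 3 + 5*t^-1 - 4*t^-2 + 5*t^-3 - 4*t^-4 + 2*t^-5 - t^-6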